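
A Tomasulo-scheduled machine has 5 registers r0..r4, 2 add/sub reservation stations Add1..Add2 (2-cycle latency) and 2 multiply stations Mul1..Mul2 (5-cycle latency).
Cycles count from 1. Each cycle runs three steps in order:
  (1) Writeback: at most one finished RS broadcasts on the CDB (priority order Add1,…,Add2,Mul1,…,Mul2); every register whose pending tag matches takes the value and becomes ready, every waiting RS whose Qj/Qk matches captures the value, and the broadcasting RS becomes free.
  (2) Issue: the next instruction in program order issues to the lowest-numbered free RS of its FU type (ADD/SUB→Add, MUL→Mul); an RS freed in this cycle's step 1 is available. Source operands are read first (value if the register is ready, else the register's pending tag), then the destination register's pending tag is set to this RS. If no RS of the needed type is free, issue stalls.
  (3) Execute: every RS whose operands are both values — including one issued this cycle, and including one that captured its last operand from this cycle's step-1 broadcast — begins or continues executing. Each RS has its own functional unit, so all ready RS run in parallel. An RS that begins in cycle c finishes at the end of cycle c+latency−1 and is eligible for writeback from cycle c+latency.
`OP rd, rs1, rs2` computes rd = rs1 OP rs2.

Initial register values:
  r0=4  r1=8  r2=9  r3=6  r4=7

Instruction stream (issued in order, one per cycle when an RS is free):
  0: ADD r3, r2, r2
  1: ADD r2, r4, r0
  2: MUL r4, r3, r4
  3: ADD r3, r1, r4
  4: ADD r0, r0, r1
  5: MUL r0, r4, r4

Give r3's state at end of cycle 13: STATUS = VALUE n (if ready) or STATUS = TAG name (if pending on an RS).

STATUS = VALUE 134

cycle 1: issue ADD r3<-Add1 // r0:4,r1:8,r2:9,r3:Add1,r4:7
cycle 2: issue ADD r2<-Add2 // r0:4,r1:8,r2:Add2,r3:Add1,r4:7
cycle 3: CDB Add1=18; issue MUL r4<-Mul1 // r0:4,r1:8,r2:Add2,r3:18,r4:Mul1
cycle 4: CDB Add2=11; issue ADD r3<-Add1 // r0:4,r1:8,r2:11,r3:Add1,r4:Mul1
cycle 5: issue ADD r0<-Add2 // r0:Add2,r1:8,r2:11,r3:Add1,r4:Mul1
cycle 6: issue MUL r0<-Mul2 // r0:Mul2,r1:8,r2:11,r3:Add1,r4:Mul1
cycle 7: CDB Add2=12 // r0:Mul2,r1:8,r2:11,r3:Add1,r4:Mul1
cycle 8: CDB Mul1=126 // r0:Mul2,r1:8,r2:11,r3:Add1,r4:126
cycle 9: - // r0:Mul2,r1:8,r2:11,r3:Add1,r4:126
cycle 10: CDB Add1=134 // r0:Mul2,r1:8,r2:11,r3:134,r4:126
cycle 11: - // r0:Mul2,r1:8,r2:11,r3:134,r4:126
cycle 12: - // r0:Mul2,r1:8,r2:11,r3:134,r4:126
cycle 13: CDB Mul2=15876 // r0:15876,r1:8,r2:11,r3:134,r4:126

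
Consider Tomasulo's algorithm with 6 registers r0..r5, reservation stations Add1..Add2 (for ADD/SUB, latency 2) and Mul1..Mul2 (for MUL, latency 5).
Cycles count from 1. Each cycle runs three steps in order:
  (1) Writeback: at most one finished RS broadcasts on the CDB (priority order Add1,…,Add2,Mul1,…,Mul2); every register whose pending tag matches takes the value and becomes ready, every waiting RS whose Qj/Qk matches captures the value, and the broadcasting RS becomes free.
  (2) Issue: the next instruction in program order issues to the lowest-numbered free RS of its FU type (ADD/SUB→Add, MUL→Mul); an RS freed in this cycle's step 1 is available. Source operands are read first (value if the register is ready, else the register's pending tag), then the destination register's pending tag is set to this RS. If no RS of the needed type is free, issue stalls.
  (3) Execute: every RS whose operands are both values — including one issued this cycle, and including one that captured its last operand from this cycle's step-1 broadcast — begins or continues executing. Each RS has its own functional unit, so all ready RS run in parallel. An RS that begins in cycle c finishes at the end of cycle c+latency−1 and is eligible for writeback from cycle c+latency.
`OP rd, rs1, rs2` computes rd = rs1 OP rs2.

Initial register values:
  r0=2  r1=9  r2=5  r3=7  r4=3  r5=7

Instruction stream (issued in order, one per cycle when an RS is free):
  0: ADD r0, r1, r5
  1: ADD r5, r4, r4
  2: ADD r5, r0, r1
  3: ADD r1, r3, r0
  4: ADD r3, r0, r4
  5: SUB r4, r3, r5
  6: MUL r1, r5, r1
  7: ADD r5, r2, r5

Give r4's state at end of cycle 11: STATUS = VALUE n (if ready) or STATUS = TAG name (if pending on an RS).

  c1: issue ADD r0<-Add1  regs: r0:Add1,r1:9,r2:5,r3:7,r4:3,r5:7
  c2: issue ADD r5<-Add2  regs: r0:Add1,r1:9,r2:5,r3:7,r4:3,r5:Add2
  c3: CDB Add1=16; issue ADD r5<-Add1  regs: r0:16,r1:9,r2:5,r3:7,r4:3,r5:Add1
  c4: CDB Add2=6; issue ADD r1<-Add2  regs: r0:16,r1:Add2,r2:5,r3:7,r4:3,r5:Add1
  c5: CDB Add1=25; issue ADD r3<-Add1  regs: r0:16,r1:Add2,r2:5,r3:Add1,r4:3,r5:25
  c6: CDB Add2=23; issue SUB r4<-Add2  regs: r0:16,r1:23,r2:5,r3:Add1,r4:Add2,r5:25
  c7: CDB Add1=19; issue MUL r1<-Mul1  regs: r0:16,r1:Mul1,r2:5,r3:19,r4:Add2,r5:25
  c8: issue ADD r5<-Add1  regs: r0:16,r1:Mul1,r2:5,r3:19,r4:Add2,r5:Add1
  c9: CDB Add2=-6  regs: r0:16,r1:Mul1,r2:5,r3:19,r4:-6,r5:Add1
  c10: CDB Add1=30  regs: r0:16,r1:Mul1,r2:5,r3:19,r4:-6,r5:30
  c11: -  regs: r0:16,r1:Mul1,r2:5,r3:19,r4:-6,r5:30

STATUS = VALUE -6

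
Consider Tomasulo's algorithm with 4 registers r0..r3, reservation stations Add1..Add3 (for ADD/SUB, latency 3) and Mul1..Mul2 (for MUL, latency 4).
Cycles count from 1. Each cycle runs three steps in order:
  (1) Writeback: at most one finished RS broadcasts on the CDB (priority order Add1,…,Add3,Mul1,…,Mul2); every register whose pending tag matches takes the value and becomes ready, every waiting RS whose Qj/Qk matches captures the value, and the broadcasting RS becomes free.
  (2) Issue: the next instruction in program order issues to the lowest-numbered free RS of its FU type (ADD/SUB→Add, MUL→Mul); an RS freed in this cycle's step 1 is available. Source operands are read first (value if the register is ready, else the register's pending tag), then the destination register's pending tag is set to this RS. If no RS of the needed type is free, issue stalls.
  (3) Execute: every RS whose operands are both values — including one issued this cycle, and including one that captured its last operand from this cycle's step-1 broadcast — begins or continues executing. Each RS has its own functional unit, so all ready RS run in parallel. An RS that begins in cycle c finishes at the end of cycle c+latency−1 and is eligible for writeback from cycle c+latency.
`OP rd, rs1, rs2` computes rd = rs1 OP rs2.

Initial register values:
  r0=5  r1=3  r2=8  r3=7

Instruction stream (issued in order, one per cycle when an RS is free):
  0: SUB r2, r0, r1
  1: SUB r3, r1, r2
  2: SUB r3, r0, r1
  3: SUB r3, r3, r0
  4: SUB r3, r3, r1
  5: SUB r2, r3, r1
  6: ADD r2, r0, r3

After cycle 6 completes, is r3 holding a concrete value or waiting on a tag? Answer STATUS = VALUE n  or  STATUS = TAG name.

STATUS = TAG Add3

  c1: issue SUB r2<-Add1  regs: r0:5,r1:3,r2:Add1,r3:7
  c2: issue SUB r3<-Add2  regs: r0:5,r1:3,r2:Add1,r3:Add2
  c3: issue SUB r3<-Add3  regs: r0:5,r1:3,r2:Add1,r3:Add3
  c4: CDB Add1=2; issue SUB r3<-Add1  regs: r0:5,r1:3,r2:2,r3:Add1
  c5: stall  regs: r0:5,r1:3,r2:2,r3:Add1
  c6: CDB Add3=2; issue SUB r3<-Add3  regs: r0:5,r1:3,r2:2,r3:Add3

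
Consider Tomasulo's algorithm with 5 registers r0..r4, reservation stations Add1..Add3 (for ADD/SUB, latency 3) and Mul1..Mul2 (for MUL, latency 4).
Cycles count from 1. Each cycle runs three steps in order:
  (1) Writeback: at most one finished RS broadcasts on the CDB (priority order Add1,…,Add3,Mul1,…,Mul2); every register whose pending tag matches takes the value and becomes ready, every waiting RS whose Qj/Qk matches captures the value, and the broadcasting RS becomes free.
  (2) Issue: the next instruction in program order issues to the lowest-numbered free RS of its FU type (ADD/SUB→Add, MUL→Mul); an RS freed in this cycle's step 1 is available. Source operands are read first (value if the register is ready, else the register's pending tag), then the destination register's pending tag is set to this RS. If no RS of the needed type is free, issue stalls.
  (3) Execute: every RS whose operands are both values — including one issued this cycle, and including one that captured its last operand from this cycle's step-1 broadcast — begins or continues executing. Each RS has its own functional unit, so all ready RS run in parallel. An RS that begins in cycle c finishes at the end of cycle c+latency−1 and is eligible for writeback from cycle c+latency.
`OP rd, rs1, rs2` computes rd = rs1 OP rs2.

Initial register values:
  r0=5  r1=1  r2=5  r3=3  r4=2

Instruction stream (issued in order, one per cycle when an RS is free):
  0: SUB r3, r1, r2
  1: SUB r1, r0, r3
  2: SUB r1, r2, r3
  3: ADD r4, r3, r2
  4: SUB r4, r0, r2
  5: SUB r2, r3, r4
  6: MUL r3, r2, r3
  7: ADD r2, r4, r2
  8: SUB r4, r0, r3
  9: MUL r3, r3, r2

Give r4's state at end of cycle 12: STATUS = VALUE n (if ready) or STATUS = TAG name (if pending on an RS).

STATUS = TAG Add3

c1: issue SUB r3<-Add1 | r0:5,r1:1,r2:5,r3:Add1,r4:2
c2: issue SUB r1<-Add2 | r0:5,r1:Add2,r2:5,r3:Add1,r4:2
c3: issue SUB r1<-Add3 | r0:5,r1:Add3,r2:5,r3:Add1,r4:2
c4: CDB Add1=-4; issue ADD r4<-Add1 | r0:5,r1:Add3,r2:5,r3:-4,r4:Add1
c5: stall | r0:5,r1:Add3,r2:5,r3:-4,r4:Add1
c6: stall | r0:5,r1:Add3,r2:5,r3:-4,r4:Add1
c7: CDB Add1=1; issue SUB r4<-Add1 | r0:5,r1:Add3,r2:5,r3:-4,r4:Add1
c8: CDB Add2=9; issue SUB r2<-Add2 | r0:5,r1:Add3,r2:Add2,r3:-4,r4:Add1
c9: CDB Add3=9; issue MUL r3<-Mul1 | r0:5,r1:9,r2:Add2,r3:Mul1,r4:Add1
c10: CDB Add1=0; issue ADD r2<-Add1 | r0:5,r1:9,r2:Add1,r3:Mul1,r4:0
c11: issue SUB r4<-Add3 | r0:5,r1:9,r2:Add1,r3:Mul1,r4:Add3
c12: issue MUL r3<-Mul2 | r0:5,r1:9,r2:Add1,r3:Mul2,r4:Add3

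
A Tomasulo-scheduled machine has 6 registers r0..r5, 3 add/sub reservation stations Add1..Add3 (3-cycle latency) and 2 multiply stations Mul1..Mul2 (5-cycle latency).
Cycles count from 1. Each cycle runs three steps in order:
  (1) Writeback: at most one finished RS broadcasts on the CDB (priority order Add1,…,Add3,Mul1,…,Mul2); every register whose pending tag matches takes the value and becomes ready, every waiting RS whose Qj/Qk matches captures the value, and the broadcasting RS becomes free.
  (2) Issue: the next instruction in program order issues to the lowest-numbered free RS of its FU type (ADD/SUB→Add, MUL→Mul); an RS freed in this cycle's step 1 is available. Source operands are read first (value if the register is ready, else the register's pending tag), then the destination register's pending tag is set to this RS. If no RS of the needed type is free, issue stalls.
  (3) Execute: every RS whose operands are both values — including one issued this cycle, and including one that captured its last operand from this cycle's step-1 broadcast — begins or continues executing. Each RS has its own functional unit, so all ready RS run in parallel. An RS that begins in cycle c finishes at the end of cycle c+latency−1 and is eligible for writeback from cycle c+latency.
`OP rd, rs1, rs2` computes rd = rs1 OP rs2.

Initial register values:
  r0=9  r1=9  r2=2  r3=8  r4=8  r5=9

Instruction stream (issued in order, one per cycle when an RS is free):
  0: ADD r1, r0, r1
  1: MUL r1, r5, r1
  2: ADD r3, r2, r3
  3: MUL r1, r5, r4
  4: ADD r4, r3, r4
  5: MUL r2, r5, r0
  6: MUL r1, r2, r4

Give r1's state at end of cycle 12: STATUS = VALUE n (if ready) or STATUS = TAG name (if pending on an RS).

STATUS = TAG Mul2

  c1: issue ADD r1<-Add1  regs: r0:9,r1:Add1,r2:2,r3:8,r4:8,r5:9
  c2: issue MUL r1<-Mul1  regs: r0:9,r1:Mul1,r2:2,r3:8,r4:8,r5:9
  c3: issue ADD r3<-Add2  regs: r0:9,r1:Mul1,r2:2,r3:Add2,r4:8,r5:9
  c4: CDB Add1=18; issue MUL r1<-Mul2  regs: r0:9,r1:Mul2,r2:2,r3:Add2,r4:8,r5:9
  c5: issue ADD r4<-Add1  regs: r0:9,r1:Mul2,r2:2,r3:Add2,r4:Add1,r5:9
  c6: CDB Add2=10; stall  regs: r0:9,r1:Mul2,r2:2,r3:10,r4:Add1,r5:9
  c7: stall  regs: r0:9,r1:Mul2,r2:2,r3:10,r4:Add1,r5:9
  c8: stall  regs: r0:9,r1:Mul2,r2:2,r3:10,r4:Add1,r5:9
  c9: CDB Add1=18; stall  regs: r0:9,r1:Mul2,r2:2,r3:10,r4:18,r5:9
  c10: CDB Mul1=162; issue MUL r2<-Mul1  regs: r0:9,r1:Mul2,r2:Mul1,r3:10,r4:18,r5:9
  c11: CDB Mul2=72; issue MUL r1<-Mul2  regs: r0:9,r1:Mul2,r2:Mul1,r3:10,r4:18,r5:9
  c12: -  regs: r0:9,r1:Mul2,r2:Mul1,r3:10,r4:18,r5:9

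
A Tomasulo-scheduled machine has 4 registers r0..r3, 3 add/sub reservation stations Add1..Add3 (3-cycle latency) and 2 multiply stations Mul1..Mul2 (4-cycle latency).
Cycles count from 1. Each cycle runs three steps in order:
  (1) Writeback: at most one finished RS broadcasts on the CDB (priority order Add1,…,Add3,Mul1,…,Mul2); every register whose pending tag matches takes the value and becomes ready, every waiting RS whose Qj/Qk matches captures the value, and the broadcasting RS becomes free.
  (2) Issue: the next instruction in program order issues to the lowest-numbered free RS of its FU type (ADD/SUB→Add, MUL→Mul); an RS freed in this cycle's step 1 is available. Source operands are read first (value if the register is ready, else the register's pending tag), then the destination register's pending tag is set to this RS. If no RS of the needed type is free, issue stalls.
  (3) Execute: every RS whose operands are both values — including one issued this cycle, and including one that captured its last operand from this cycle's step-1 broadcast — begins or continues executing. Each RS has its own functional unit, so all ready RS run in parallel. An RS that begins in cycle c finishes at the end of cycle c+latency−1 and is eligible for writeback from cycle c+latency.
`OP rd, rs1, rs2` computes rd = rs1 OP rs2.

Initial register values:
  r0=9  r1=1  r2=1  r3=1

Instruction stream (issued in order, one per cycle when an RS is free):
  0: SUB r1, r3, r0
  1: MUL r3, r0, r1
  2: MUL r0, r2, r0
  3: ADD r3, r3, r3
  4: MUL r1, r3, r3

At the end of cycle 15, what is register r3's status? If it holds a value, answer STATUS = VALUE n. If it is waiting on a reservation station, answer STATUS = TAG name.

c1: issue SUB r1<-Add1 | r0:9,r1:Add1,r2:1,r3:1
c2: issue MUL r3<-Mul1 | r0:9,r1:Add1,r2:1,r3:Mul1
c3: issue MUL r0<-Mul2 | r0:Mul2,r1:Add1,r2:1,r3:Mul1
c4: CDB Add1=-8; issue ADD r3<-Add1 | r0:Mul2,r1:-8,r2:1,r3:Add1
c5: stall | r0:Mul2,r1:-8,r2:1,r3:Add1
c6: stall | r0:Mul2,r1:-8,r2:1,r3:Add1
c7: CDB Mul2=9; issue MUL r1<-Mul2 | r0:9,r1:Mul2,r2:1,r3:Add1
c8: CDB Mul1=-72 | r0:9,r1:Mul2,r2:1,r3:Add1
c9: - | r0:9,r1:Mul2,r2:1,r3:Add1
c10: - | r0:9,r1:Mul2,r2:1,r3:Add1
c11: CDB Add1=-144 | r0:9,r1:Mul2,r2:1,r3:-144
c12: - | r0:9,r1:Mul2,r2:1,r3:-144
c13: - | r0:9,r1:Mul2,r2:1,r3:-144
c14: - | r0:9,r1:Mul2,r2:1,r3:-144
c15: CDB Mul2=20736 | r0:9,r1:20736,r2:1,r3:-144

STATUS = VALUE -144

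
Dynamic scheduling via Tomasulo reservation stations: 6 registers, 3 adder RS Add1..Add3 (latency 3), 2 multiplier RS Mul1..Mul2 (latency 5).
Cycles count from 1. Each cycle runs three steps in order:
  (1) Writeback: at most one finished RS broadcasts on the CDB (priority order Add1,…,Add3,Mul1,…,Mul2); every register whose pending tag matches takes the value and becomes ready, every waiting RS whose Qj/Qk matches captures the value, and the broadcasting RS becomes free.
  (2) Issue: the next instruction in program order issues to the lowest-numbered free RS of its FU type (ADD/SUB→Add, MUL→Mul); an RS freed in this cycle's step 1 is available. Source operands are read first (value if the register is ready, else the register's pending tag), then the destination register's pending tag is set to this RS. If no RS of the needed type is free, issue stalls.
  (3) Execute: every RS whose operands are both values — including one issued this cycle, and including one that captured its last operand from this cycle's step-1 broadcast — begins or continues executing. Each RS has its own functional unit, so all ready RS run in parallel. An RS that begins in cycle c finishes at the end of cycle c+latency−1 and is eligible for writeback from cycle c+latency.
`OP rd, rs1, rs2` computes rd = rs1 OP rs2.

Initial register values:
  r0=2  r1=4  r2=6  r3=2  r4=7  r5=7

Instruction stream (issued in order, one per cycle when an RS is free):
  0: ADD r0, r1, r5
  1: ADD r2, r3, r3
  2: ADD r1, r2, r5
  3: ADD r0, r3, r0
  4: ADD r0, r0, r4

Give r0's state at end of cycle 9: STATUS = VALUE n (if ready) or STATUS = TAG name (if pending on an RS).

STATUS = TAG Add2

  c1: issue ADD r0<-Add1  regs: r0:Add1,r1:4,r2:6,r3:2,r4:7,r5:7
  c2: issue ADD r2<-Add2  regs: r0:Add1,r1:4,r2:Add2,r3:2,r4:7,r5:7
  c3: issue ADD r1<-Add3  regs: r0:Add1,r1:Add3,r2:Add2,r3:2,r4:7,r5:7
  c4: CDB Add1=11; issue ADD r0<-Add1  regs: r0:Add1,r1:Add3,r2:Add2,r3:2,r4:7,r5:7
  c5: CDB Add2=4; issue ADD r0<-Add2  regs: r0:Add2,r1:Add3,r2:4,r3:2,r4:7,r5:7
  c6: -  regs: r0:Add2,r1:Add3,r2:4,r3:2,r4:7,r5:7
  c7: CDB Add1=13  regs: r0:Add2,r1:Add3,r2:4,r3:2,r4:7,r5:7
  c8: CDB Add3=11  regs: r0:Add2,r1:11,r2:4,r3:2,r4:7,r5:7
  c9: -  regs: r0:Add2,r1:11,r2:4,r3:2,r4:7,r5:7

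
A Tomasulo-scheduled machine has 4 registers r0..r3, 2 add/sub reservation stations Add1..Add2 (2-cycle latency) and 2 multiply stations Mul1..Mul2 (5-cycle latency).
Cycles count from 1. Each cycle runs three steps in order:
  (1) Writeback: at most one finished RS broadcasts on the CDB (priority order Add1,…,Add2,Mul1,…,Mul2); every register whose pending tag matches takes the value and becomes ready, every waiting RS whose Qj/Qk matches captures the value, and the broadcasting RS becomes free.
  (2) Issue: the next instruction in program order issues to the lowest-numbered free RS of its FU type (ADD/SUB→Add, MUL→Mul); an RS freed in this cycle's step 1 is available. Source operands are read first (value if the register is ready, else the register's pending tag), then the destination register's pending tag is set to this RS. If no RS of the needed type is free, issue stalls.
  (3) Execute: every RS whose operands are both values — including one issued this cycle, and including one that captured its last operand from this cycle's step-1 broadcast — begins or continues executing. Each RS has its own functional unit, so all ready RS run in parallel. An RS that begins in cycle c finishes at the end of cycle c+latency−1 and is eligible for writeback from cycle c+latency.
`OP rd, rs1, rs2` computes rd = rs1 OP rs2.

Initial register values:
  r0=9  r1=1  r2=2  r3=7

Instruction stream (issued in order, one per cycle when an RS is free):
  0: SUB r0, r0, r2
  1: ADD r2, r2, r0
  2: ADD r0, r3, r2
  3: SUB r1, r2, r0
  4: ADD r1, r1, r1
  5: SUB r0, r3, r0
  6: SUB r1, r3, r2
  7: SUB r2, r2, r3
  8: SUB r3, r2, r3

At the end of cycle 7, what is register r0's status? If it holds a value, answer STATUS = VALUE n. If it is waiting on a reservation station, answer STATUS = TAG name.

c1: issue SUB r0<-Add1 | r0:Add1,r1:1,r2:2,r3:7
c2: issue ADD r2<-Add2 | r0:Add1,r1:1,r2:Add2,r3:7
c3: CDB Add1=7; issue ADD r0<-Add1 | r0:Add1,r1:1,r2:Add2,r3:7
c4: stall | r0:Add1,r1:1,r2:Add2,r3:7
c5: CDB Add2=9; issue SUB r1<-Add2 | r0:Add1,r1:Add2,r2:9,r3:7
c6: stall | r0:Add1,r1:Add2,r2:9,r3:7
c7: CDB Add1=16; issue ADD r1<-Add1 | r0:16,r1:Add1,r2:9,r3:7

STATUS = VALUE 16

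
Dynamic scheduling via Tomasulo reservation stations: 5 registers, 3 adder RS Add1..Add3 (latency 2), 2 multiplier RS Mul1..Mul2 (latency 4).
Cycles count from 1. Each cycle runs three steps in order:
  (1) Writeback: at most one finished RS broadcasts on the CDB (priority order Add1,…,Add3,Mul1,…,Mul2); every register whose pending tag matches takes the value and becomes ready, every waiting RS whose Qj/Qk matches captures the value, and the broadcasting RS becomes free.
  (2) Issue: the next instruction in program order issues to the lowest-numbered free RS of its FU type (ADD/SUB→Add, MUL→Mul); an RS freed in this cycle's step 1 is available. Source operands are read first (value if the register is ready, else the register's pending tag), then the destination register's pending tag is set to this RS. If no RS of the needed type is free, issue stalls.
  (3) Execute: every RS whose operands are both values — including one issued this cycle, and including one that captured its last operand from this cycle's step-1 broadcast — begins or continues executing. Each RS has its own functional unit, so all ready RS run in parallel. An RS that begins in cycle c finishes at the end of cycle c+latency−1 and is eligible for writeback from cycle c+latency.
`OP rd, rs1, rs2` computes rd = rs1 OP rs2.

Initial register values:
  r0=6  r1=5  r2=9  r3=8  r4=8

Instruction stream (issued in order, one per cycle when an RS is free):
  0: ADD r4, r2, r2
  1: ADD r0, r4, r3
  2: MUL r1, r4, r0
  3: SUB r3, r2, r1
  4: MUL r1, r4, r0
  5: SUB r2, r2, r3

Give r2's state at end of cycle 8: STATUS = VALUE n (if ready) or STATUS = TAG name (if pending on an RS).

  c1: issue ADD r4<-Add1  regs: r0:6,r1:5,r2:9,r3:8,r4:Add1
  c2: issue ADD r0<-Add2  regs: r0:Add2,r1:5,r2:9,r3:8,r4:Add1
  c3: CDB Add1=18; issue MUL r1<-Mul1  regs: r0:Add2,r1:Mul1,r2:9,r3:8,r4:18
  c4: issue SUB r3<-Add1  regs: r0:Add2,r1:Mul1,r2:9,r3:Add1,r4:18
  c5: CDB Add2=26; issue MUL r1<-Mul2  regs: r0:26,r1:Mul2,r2:9,r3:Add1,r4:18
  c6: issue SUB r2<-Add2  regs: r0:26,r1:Mul2,r2:Add2,r3:Add1,r4:18
  c7: -  regs: r0:26,r1:Mul2,r2:Add2,r3:Add1,r4:18
  c8: -  regs: r0:26,r1:Mul2,r2:Add2,r3:Add1,r4:18

STATUS = TAG Add2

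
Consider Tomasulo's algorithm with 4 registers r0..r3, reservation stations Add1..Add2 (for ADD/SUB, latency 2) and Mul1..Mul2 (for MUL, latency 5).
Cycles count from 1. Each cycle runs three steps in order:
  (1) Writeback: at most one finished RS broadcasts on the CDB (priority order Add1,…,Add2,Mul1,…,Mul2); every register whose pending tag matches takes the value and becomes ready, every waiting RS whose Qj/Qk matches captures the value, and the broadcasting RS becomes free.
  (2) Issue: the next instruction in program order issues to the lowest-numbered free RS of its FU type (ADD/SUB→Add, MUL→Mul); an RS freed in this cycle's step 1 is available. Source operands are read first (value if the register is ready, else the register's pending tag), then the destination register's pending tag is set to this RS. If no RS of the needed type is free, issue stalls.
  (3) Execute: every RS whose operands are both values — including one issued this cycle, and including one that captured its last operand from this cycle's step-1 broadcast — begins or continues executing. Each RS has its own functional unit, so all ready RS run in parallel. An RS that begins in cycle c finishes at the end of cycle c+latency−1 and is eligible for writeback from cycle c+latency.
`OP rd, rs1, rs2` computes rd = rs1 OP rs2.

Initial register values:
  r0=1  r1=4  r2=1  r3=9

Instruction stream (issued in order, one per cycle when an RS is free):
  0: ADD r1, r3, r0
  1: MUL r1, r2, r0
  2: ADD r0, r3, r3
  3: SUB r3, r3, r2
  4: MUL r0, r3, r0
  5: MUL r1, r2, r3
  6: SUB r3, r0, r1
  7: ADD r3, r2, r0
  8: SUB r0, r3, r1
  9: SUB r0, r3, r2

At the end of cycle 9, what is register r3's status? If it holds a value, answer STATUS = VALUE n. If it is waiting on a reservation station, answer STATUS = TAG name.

STATUS = TAG Add2

cycle 1: issue ADD r1<-Add1 // r0:1,r1:Add1,r2:1,r3:9
cycle 2: issue MUL r1<-Mul1 // r0:1,r1:Mul1,r2:1,r3:9
cycle 3: CDB Add1=10; issue ADD r0<-Add1 // r0:Add1,r1:Mul1,r2:1,r3:9
cycle 4: issue SUB r3<-Add2 // r0:Add1,r1:Mul1,r2:1,r3:Add2
cycle 5: CDB Add1=18; issue MUL r0<-Mul2 // r0:Mul2,r1:Mul1,r2:1,r3:Add2
cycle 6: CDB Add2=8; stall // r0:Mul2,r1:Mul1,r2:1,r3:8
cycle 7: CDB Mul1=1; issue MUL r1<-Mul1 // r0:Mul2,r1:Mul1,r2:1,r3:8
cycle 8: issue SUB r3<-Add1 // r0:Mul2,r1:Mul1,r2:1,r3:Add1
cycle 9: issue ADD r3<-Add2 // r0:Mul2,r1:Mul1,r2:1,r3:Add2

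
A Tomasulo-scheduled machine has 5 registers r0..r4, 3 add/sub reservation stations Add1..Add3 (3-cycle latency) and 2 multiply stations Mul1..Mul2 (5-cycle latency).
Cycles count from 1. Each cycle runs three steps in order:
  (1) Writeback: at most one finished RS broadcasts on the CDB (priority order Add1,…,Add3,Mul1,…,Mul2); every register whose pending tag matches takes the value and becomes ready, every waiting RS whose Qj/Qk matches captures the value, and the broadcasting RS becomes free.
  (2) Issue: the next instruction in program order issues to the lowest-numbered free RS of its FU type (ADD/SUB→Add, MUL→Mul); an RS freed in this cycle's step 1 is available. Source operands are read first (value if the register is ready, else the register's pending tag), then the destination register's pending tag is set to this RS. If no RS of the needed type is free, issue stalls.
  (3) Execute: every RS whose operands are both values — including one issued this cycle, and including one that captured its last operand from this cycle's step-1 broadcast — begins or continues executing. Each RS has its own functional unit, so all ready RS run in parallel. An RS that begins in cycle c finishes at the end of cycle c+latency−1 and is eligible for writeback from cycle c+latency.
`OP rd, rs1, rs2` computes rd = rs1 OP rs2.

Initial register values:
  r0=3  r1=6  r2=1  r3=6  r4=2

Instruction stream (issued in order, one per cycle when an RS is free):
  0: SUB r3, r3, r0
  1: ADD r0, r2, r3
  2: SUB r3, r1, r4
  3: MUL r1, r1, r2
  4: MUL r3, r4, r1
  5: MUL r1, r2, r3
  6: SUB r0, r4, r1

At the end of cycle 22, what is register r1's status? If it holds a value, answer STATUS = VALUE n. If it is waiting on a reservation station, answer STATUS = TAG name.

c1: issue SUB r3<-Add1 | r0:3,r1:6,r2:1,r3:Add1,r4:2
c2: issue ADD r0<-Add2 | r0:Add2,r1:6,r2:1,r3:Add1,r4:2
c3: issue SUB r3<-Add3 | r0:Add2,r1:6,r2:1,r3:Add3,r4:2
c4: CDB Add1=3; issue MUL r1<-Mul1 | r0:Add2,r1:Mul1,r2:1,r3:Add3,r4:2
c5: issue MUL r3<-Mul2 | r0:Add2,r1:Mul1,r2:1,r3:Mul2,r4:2
c6: CDB Add3=4; stall | r0:Add2,r1:Mul1,r2:1,r3:Mul2,r4:2
c7: CDB Add2=4; stall | r0:4,r1:Mul1,r2:1,r3:Mul2,r4:2
c8: stall | r0:4,r1:Mul1,r2:1,r3:Mul2,r4:2
c9: CDB Mul1=6; issue MUL r1<-Mul1 | r0:4,r1:Mul1,r2:1,r3:Mul2,r4:2
c10: issue SUB r0<-Add1 | r0:Add1,r1:Mul1,r2:1,r3:Mul2,r4:2
c11: - | r0:Add1,r1:Mul1,r2:1,r3:Mul2,r4:2
c12: - | r0:Add1,r1:Mul1,r2:1,r3:Mul2,r4:2
c13: - | r0:Add1,r1:Mul1,r2:1,r3:Mul2,r4:2
c14: CDB Mul2=12 | r0:Add1,r1:Mul1,r2:1,r3:12,r4:2
c15: - | r0:Add1,r1:Mul1,r2:1,r3:12,r4:2
c16: - | r0:Add1,r1:Mul1,r2:1,r3:12,r4:2
c17: - | r0:Add1,r1:Mul1,r2:1,r3:12,r4:2
c18: - | r0:Add1,r1:Mul1,r2:1,r3:12,r4:2
c19: CDB Mul1=12 | r0:Add1,r1:12,r2:1,r3:12,r4:2
c20: - | r0:Add1,r1:12,r2:1,r3:12,r4:2
c21: - | r0:Add1,r1:12,r2:1,r3:12,r4:2
c22: CDB Add1=-10 | r0:-10,r1:12,r2:1,r3:12,r4:2

STATUS = VALUE 12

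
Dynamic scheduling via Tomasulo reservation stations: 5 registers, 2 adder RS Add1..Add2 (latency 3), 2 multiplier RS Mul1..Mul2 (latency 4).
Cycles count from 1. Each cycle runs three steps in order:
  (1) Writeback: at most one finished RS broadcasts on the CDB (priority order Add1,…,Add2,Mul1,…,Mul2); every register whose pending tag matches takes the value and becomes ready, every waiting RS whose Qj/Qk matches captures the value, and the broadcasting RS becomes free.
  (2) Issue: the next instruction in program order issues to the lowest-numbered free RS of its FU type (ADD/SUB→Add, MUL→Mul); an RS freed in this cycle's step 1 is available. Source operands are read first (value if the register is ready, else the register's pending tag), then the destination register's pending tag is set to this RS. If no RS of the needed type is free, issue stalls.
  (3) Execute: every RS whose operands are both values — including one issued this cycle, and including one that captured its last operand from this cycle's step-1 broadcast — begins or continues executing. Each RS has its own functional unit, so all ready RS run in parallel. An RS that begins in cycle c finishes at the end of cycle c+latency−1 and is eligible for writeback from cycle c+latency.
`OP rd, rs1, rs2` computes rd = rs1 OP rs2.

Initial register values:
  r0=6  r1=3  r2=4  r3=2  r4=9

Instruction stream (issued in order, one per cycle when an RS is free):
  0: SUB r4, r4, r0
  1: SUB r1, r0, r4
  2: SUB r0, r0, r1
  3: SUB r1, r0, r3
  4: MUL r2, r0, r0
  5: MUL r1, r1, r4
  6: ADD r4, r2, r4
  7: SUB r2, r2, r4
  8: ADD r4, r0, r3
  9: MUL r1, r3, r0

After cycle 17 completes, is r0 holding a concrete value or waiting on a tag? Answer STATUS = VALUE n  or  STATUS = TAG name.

STATUS = VALUE 3

c1: issue SUB r4<-Add1 | r0:6,r1:3,r2:4,r3:2,r4:Add1
c2: issue SUB r1<-Add2 | r0:6,r1:Add2,r2:4,r3:2,r4:Add1
c3: stall | r0:6,r1:Add2,r2:4,r3:2,r4:Add1
c4: CDB Add1=3; issue SUB r0<-Add1 | r0:Add1,r1:Add2,r2:4,r3:2,r4:3
c5: stall | r0:Add1,r1:Add2,r2:4,r3:2,r4:3
c6: stall | r0:Add1,r1:Add2,r2:4,r3:2,r4:3
c7: CDB Add2=3; issue SUB r1<-Add2 | r0:Add1,r1:Add2,r2:4,r3:2,r4:3
c8: issue MUL r2<-Mul1 | r0:Add1,r1:Add2,r2:Mul1,r3:2,r4:3
c9: issue MUL r1<-Mul2 | r0:Add1,r1:Mul2,r2:Mul1,r3:2,r4:3
c10: CDB Add1=3; issue ADD r4<-Add1 | r0:3,r1:Mul2,r2:Mul1,r3:2,r4:Add1
c11: stall | r0:3,r1:Mul2,r2:Mul1,r3:2,r4:Add1
c12: stall | r0:3,r1:Mul2,r2:Mul1,r3:2,r4:Add1
c13: CDB Add2=1; issue SUB r2<-Add2 | r0:3,r1:Mul2,r2:Add2,r3:2,r4:Add1
c14: CDB Mul1=9; stall | r0:3,r1:Mul2,r2:Add2,r3:2,r4:Add1
c15: stall | r0:3,r1:Mul2,r2:Add2,r3:2,r4:Add1
c16: stall | r0:3,r1:Mul2,r2:Add2,r3:2,r4:Add1
c17: CDB Add1=12; issue ADD r4<-Add1 | r0:3,r1:Mul2,r2:Add2,r3:2,r4:Add1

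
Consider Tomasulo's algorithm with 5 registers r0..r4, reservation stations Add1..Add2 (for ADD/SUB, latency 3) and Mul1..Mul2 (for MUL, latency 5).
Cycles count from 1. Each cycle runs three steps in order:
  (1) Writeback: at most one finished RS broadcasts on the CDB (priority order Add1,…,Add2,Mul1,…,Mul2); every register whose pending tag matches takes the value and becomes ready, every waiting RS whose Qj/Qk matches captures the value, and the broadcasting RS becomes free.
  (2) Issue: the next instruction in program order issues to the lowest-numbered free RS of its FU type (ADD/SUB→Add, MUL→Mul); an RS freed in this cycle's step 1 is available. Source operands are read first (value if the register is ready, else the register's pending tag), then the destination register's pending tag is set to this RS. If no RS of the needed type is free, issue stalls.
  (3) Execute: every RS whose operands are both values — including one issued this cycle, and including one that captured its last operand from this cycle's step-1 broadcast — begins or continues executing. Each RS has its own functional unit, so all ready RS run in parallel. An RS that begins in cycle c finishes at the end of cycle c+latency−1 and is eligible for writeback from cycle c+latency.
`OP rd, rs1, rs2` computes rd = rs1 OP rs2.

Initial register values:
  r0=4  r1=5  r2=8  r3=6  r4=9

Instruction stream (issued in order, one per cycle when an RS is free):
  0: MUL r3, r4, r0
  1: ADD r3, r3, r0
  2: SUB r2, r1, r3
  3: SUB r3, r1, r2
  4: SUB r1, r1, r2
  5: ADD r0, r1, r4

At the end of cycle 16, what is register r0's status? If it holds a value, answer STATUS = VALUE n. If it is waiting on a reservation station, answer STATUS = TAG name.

cycle 1: issue MUL r3<-Mul1 // r0:4,r1:5,r2:8,r3:Mul1,r4:9
cycle 2: issue ADD r3<-Add1 // r0:4,r1:5,r2:8,r3:Add1,r4:9
cycle 3: issue SUB r2<-Add2 // r0:4,r1:5,r2:Add2,r3:Add1,r4:9
cycle 4: stall // r0:4,r1:5,r2:Add2,r3:Add1,r4:9
cycle 5: stall // r0:4,r1:5,r2:Add2,r3:Add1,r4:9
cycle 6: CDB Mul1=36; stall // r0:4,r1:5,r2:Add2,r3:Add1,r4:9
cycle 7: stall // r0:4,r1:5,r2:Add2,r3:Add1,r4:9
cycle 8: stall // r0:4,r1:5,r2:Add2,r3:Add1,r4:9
cycle 9: CDB Add1=40; issue SUB r3<-Add1 // r0:4,r1:5,r2:Add2,r3:Add1,r4:9
cycle 10: stall // r0:4,r1:5,r2:Add2,r3:Add1,r4:9
cycle 11: stall // r0:4,r1:5,r2:Add2,r3:Add1,r4:9
cycle 12: CDB Add2=-35; issue SUB r1<-Add2 // r0:4,r1:Add2,r2:-35,r3:Add1,r4:9
cycle 13: stall // r0:4,r1:Add2,r2:-35,r3:Add1,r4:9
cycle 14: stall // r0:4,r1:Add2,r2:-35,r3:Add1,r4:9
cycle 15: CDB Add1=40; issue ADD r0<-Add1 // r0:Add1,r1:Add2,r2:-35,r3:40,r4:9
cycle 16: CDB Add2=40 // r0:Add1,r1:40,r2:-35,r3:40,r4:9

STATUS = TAG Add1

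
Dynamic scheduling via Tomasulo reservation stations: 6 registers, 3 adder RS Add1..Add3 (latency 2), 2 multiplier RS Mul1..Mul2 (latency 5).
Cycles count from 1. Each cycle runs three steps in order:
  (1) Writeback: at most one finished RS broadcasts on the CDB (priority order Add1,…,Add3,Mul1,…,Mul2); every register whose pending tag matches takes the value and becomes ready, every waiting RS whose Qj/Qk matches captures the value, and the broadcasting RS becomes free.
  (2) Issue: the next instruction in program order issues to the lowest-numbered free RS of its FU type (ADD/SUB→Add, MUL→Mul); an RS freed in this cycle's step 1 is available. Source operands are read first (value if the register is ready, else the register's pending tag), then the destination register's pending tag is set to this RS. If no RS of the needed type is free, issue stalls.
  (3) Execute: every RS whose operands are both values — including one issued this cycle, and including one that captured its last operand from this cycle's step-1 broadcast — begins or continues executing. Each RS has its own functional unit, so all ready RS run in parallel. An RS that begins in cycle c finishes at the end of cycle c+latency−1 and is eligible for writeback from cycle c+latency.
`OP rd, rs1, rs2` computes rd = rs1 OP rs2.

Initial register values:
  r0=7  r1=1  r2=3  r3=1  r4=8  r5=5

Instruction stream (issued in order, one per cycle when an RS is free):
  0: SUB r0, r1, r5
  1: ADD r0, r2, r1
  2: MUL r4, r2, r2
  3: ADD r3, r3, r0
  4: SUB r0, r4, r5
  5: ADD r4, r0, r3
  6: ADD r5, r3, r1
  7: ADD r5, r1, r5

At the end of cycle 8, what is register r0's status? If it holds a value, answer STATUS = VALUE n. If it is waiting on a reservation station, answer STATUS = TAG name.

STATUS = TAG Add2

c1: issue SUB r0<-Add1 | r0:Add1,r1:1,r2:3,r3:1,r4:8,r5:5
c2: issue ADD r0<-Add2 | r0:Add2,r1:1,r2:3,r3:1,r4:8,r5:5
c3: CDB Add1=-4; issue MUL r4<-Mul1 | r0:Add2,r1:1,r2:3,r3:1,r4:Mul1,r5:5
c4: CDB Add2=4; issue ADD r3<-Add1 | r0:4,r1:1,r2:3,r3:Add1,r4:Mul1,r5:5
c5: issue SUB r0<-Add2 | r0:Add2,r1:1,r2:3,r3:Add1,r4:Mul1,r5:5
c6: CDB Add1=5; issue ADD r4<-Add1 | r0:Add2,r1:1,r2:3,r3:5,r4:Add1,r5:5
c7: issue ADD r5<-Add3 | r0:Add2,r1:1,r2:3,r3:5,r4:Add1,r5:Add3
c8: CDB Mul1=9; stall | r0:Add2,r1:1,r2:3,r3:5,r4:Add1,r5:Add3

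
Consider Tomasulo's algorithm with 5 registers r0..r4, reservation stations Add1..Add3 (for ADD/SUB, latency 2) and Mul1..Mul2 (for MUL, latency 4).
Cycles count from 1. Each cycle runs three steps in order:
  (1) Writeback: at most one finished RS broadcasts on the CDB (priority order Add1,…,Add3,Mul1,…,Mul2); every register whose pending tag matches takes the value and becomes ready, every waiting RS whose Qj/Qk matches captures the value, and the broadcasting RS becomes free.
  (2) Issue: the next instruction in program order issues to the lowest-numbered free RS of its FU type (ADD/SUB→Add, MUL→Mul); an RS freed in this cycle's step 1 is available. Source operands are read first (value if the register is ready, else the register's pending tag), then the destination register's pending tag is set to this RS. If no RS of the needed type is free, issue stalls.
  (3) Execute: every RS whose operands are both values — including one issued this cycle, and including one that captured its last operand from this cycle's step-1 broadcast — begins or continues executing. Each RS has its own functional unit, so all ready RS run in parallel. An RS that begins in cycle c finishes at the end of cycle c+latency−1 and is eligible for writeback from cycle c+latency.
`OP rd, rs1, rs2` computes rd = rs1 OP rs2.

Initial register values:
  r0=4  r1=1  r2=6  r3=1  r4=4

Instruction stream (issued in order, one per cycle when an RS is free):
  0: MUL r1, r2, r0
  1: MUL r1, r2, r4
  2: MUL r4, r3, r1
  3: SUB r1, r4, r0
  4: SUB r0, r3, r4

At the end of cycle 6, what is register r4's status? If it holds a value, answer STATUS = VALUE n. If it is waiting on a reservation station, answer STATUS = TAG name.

STATUS = TAG Mul1

cycle 1: issue MUL r1<-Mul1 // r0:4,r1:Mul1,r2:6,r3:1,r4:4
cycle 2: issue MUL r1<-Mul2 // r0:4,r1:Mul2,r2:6,r3:1,r4:4
cycle 3: stall // r0:4,r1:Mul2,r2:6,r3:1,r4:4
cycle 4: stall // r0:4,r1:Mul2,r2:6,r3:1,r4:4
cycle 5: CDB Mul1=24; issue MUL r4<-Mul1 // r0:4,r1:Mul2,r2:6,r3:1,r4:Mul1
cycle 6: CDB Mul2=24; issue SUB r1<-Add1 // r0:4,r1:Add1,r2:6,r3:1,r4:Mul1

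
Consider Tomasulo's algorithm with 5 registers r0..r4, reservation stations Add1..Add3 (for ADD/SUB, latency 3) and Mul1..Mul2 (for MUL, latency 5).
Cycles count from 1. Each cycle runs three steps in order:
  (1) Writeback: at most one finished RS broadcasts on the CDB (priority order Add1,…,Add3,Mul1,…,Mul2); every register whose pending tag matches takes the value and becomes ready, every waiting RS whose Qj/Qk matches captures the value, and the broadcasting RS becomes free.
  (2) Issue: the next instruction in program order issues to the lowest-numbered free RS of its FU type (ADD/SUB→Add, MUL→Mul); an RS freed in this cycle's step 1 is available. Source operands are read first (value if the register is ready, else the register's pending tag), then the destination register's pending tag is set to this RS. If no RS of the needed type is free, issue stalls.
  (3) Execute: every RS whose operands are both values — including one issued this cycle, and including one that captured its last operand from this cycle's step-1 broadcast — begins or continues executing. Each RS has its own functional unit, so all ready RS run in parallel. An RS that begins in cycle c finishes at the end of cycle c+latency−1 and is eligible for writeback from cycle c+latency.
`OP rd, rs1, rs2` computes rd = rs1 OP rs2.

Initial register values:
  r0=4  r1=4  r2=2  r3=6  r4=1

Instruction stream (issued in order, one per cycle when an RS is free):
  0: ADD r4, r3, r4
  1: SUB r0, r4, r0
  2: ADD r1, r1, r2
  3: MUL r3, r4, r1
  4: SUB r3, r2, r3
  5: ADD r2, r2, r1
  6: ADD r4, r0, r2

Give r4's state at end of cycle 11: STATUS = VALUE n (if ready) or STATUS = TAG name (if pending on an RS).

  c1: issue ADD r4<-Add1  regs: r0:4,r1:4,r2:2,r3:6,r4:Add1
  c2: issue SUB r0<-Add2  regs: r0:Add2,r1:4,r2:2,r3:6,r4:Add1
  c3: issue ADD r1<-Add3  regs: r0:Add2,r1:Add3,r2:2,r3:6,r4:Add1
  c4: CDB Add1=7; issue MUL r3<-Mul1  regs: r0:Add2,r1:Add3,r2:2,r3:Mul1,r4:7
  c5: issue SUB r3<-Add1  regs: r0:Add2,r1:Add3,r2:2,r3:Add1,r4:7
  c6: CDB Add3=6; issue ADD r2<-Add3  regs: r0:Add2,r1:6,r2:Add3,r3:Add1,r4:7
  c7: CDB Add2=3; issue ADD r4<-Add2  regs: r0:3,r1:6,r2:Add3,r3:Add1,r4:Add2
  c8: -  regs: r0:3,r1:6,r2:Add3,r3:Add1,r4:Add2
  c9: CDB Add3=8  regs: r0:3,r1:6,r2:8,r3:Add1,r4:Add2
  c10: -  regs: r0:3,r1:6,r2:8,r3:Add1,r4:Add2
  c11: CDB Mul1=42  regs: r0:3,r1:6,r2:8,r3:Add1,r4:Add2

STATUS = TAG Add2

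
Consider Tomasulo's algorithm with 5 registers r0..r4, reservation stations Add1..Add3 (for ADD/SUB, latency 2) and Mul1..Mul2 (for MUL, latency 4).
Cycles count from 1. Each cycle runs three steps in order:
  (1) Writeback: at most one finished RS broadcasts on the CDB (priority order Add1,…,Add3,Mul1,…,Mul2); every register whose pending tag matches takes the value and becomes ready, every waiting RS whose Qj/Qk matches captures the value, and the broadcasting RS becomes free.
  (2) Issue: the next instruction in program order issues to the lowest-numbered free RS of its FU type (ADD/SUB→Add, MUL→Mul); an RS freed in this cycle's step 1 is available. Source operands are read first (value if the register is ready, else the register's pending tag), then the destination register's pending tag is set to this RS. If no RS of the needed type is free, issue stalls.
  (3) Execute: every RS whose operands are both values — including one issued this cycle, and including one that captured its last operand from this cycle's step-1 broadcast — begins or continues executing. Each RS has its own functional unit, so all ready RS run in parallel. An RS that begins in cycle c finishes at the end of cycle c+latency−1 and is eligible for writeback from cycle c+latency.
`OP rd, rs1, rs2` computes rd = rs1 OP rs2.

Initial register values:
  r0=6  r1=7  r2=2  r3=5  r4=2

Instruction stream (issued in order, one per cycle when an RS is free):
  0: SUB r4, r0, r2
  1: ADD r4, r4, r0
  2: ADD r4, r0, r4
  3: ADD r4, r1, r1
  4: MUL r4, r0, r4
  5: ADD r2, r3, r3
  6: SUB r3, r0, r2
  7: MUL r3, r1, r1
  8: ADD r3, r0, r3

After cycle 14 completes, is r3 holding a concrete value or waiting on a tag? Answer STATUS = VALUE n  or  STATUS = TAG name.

STATUS = VALUE 55

cycle 1: issue SUB r4<-Add1 // r0:6,r1:7,r2:2,r3:5,r4:Add1
cycle 2: issue ADD r4<-Add2 // r0:6,r1:7,r2:2,r3:5,r4:Add2
cycle 3: CDB Add1=4; issue ADD r4<-Add1 // r0:6,r1:7,r2:2,r3:5,r4:Add1
cycle 4: issue ADD r4<-Add3 // r0:6,r1:7,r2:2,r3:5,r4:Add3
cycle 5: CDB Add2=10; issue MUL r4<-Mul1 // r0:6,r1:7,r2:2,r3:5,r4:Mul1
cycle 6: CDB Add3=14; issue ADD r2<-Add2 // r0:6,r1:7,r2:Add2,r3:5,r4:Mul1
cycle 7: CDB Add1=16; issue SUB r3<-Add1 // r0:6,r1:7,r2:Add2,r3:Add1,r4:Mul1
cycle 8: CDB Add2=10; issue MUL r3<-Mul2 // r0:6,r1:7,r2:10,r3:Mul2,r4:Mul1
cycle 9: issue ADD r3<-Add2 // r0:6,r1:7,r2:10,r3:Add2,r4:Mul1
cycle 10: CDB Add1=-4 // r0:6,r1:7,r2:10,r3:Add2,r4:Mul1
cycle 11: CDB Mul1=84 // r0:6,r1:7,r2:10,r3:Add2,r4:84
cycle 12: CDB Mul2=49 // r0:6,r1:7,r2:10,r3:Add2,r4:84
cycle 13: - // r0:6,r1:7,r2:10,r3:Add2,r4:84
cycle 14: CDB Add2=55 // r0:6,r1:7,r2:10,r3:55,r4:84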